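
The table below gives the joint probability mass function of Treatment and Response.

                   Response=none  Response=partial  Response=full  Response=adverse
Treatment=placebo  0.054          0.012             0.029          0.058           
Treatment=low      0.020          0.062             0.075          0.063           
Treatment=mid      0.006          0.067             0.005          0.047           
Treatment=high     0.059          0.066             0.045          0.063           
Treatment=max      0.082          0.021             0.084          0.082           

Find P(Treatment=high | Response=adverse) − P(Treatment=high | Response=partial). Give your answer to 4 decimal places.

P(Response=adverse) = 0.058 + 0.063 + 0.047 + 0.063 + 0.082 = 0.313; P(Treatment=high | Response=adverse) = 0.063/0.313 = 0.20128.
P(Response=partial) = 0.012 + 0.062 + 0.067 + 0.066 + 0.021 = 0.228; P(Treatment=high | Response=partial) = 0.066/0.228 = 0.28947.
Difference = -0.0882.

-0.0882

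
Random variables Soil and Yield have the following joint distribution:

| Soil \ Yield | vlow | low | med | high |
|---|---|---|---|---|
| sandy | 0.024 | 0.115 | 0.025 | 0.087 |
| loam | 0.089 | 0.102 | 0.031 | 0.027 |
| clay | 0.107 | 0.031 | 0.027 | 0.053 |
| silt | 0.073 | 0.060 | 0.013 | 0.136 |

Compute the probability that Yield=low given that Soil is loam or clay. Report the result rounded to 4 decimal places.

0.2848

P(Soil=loam) = 0.089 + 0.102 + 0.031 + 0.027 = 0.249.
P(Soil=clay) = 0.107 + 0.031 + 0.027 + 0.053 = 0.218.
P(Soil ∈ {loam, clay}) = 0.249 + 0.218 = 0.467; P(Yield=low, Soil ∈ {loam, clay}) = 0.102 + 0.031 = 0.133.
P(Yield=low | Soil ∈ {loam, clay}) = 0.133/0.467 = 0.2848.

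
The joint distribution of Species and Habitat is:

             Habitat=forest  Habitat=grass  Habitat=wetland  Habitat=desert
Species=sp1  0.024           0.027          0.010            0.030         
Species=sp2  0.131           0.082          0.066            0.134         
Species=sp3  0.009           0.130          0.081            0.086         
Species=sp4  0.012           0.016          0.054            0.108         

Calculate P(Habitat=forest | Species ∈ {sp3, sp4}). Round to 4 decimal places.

0.0423

P(Species=sp3) = 0.009 + 0.130 + 0.081 + 0.086 = 0.306.
P(Species=sp4) = 0.012 + 0.016 + 0.054 + 0.108 = 0.190.
P(Species ∈ {sp3, sp4}) = 0.306 + 0.190 = 0.496; P(Habitat=forest, Species ∈ {sp3, sp4}) = 0.009 + 0.012 = 0.021.
P(Habitat=forest | Species ∈ {sp3, sp4}) = 0.021/0.496 = 0.0423.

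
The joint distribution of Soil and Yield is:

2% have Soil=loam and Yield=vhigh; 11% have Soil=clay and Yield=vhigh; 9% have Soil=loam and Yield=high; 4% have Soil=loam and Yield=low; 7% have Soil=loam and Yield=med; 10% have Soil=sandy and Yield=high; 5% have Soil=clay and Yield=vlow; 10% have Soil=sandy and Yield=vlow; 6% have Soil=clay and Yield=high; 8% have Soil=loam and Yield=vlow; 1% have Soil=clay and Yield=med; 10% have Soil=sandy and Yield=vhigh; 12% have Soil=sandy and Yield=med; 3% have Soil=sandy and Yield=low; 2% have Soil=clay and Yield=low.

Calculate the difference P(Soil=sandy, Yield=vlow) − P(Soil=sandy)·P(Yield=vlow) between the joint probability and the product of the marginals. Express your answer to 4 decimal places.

-0.0035

P(Soil=sandy) = 0.10 + 0.03 + 0.12 + 0.10 + 0.10 = 0.45.
P(Yield=vlow) = 0.10 + 0.08 + 0.05 = 0.23.
P(Soil=sandy, Yield=vlow) − P(Soil=sandy)P(Yield=vlow) = 0.10 − 0.45×0.23 = -0.0035.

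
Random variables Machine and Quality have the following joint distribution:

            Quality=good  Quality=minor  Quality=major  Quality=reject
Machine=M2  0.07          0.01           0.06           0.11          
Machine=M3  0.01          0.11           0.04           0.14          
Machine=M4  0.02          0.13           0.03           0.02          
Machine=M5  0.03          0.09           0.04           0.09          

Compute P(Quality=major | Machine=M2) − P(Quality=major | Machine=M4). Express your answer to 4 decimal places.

0.0900

P(Machine=M2) = 0.07 + 0.01 + 0.06 + 0.11 = 0.25; P(Quality=major | Machine=M2) = 0.06/0.25 = 0.24000.
P(Machine=M4) = 0.02 + 0.13 + 0.03 + 0.02 = 0.20; P(Quality=major | Machine=M4) = 0.03/0.20 = 0.15000.
Difference = 0.0900.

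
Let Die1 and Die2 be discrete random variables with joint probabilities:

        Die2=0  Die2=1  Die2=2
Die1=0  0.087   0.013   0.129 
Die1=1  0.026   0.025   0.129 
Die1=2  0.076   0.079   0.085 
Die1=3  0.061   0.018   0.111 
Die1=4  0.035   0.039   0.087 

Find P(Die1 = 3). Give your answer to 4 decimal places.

0.1900

P(Die1=3) = 0.061 + 0.018 + 0.111 = 0.190.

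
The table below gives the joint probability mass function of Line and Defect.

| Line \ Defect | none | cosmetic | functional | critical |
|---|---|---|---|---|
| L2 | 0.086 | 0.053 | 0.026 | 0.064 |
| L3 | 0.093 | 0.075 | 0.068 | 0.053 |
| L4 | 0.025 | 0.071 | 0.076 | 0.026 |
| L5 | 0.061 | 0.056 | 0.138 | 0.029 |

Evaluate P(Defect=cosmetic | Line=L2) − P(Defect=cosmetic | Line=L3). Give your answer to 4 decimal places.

P(Line=L2) = 0.086 + 0.053 + 0.026 + 0.064 = 0.229; P(Defect=cosmetic | Line=L2) = 0.053/0.229 = 0.23144.
P(Line=L3) = 0.093 + 0.075 + 0.068 + 0.053 = 0.289; P(Defect=cosmetic | Line=L3) = 0.075/0.289 = 0.25952.
Difference = -0.0281.

-0.0281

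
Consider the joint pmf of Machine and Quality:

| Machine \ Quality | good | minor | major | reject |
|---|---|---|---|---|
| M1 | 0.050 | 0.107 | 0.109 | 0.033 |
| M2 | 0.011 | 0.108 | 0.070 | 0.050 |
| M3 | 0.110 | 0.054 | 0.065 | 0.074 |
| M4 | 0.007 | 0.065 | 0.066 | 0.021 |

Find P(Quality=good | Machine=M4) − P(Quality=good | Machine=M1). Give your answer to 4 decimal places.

P(Machine=M4) = 0.007 + 0.065 + 0.066 + 0.021 = 0.159; P(Quality=good | Machine=M4) = 0.007/0.159 = 0.04403.
P(Machine=M1) = 0.050 + 0.107 + 0.109 + 0.033 = 0.299; P(Quality=good | Machine=M1) = 0.050/0.299 = 0.16722.
Difference = -0.1232.

-0.1232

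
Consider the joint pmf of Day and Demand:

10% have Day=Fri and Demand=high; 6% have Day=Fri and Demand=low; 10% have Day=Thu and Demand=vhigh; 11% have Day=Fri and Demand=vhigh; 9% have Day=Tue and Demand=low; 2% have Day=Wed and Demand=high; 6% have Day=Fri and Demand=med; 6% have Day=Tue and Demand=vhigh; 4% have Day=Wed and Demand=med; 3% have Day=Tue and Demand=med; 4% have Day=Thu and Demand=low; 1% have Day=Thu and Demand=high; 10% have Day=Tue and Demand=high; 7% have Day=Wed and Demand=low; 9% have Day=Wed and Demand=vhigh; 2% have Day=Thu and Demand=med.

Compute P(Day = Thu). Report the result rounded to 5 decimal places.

P(Day=Thu) = 0.04 + 0.02 + 0.01 + 0.10 = 0.17.

0.17000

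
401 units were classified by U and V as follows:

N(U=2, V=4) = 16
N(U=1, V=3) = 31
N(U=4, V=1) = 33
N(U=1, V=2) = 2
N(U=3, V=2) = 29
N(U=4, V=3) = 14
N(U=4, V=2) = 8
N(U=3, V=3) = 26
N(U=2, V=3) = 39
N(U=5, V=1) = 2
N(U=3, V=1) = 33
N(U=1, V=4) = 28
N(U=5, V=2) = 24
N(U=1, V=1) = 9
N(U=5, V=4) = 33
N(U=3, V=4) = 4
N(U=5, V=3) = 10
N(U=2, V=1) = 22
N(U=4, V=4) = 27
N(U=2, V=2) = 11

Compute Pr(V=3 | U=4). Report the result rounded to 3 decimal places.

0.171

Total with U=4: 33 + 8 + 14 + 27 = 82.
P(V=3 | U=4) = 14/82 = 0.171.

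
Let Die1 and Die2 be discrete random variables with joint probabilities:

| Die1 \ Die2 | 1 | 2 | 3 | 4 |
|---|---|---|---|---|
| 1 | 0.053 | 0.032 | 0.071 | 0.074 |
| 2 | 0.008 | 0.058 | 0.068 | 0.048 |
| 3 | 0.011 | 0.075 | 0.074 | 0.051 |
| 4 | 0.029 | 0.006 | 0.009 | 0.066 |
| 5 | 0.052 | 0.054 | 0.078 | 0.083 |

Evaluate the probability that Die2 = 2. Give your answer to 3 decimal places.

P(Die2=2) = 0.032 + 0.058 + 0.075 + 0.006 + 0.054 = 0.225.

0.225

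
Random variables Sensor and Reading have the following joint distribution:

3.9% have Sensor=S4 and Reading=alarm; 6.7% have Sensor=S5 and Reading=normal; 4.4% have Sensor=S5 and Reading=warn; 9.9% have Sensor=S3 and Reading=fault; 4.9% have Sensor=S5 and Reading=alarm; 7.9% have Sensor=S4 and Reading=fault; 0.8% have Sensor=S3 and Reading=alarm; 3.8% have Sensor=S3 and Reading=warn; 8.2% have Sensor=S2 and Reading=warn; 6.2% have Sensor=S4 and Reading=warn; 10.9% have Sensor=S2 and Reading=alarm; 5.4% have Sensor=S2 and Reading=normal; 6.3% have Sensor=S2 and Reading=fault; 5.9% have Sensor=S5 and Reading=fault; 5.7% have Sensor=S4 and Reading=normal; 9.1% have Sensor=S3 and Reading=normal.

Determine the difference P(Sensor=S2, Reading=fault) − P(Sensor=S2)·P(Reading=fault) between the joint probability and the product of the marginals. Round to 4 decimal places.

-0.0294

P(Sensor=S2) = 0.054 + 0.082 + 0.109 + 0.063 = 0.308.
P(Reading=fault) = 0.063 + 0.099 + 0.079 + 0.059 = 0.300.
P(Sensor=S2, Reading=fault) − P(Sensor=S2)P(Reading=fault) = 0.063 − 0.308×0.300 = -0.0294.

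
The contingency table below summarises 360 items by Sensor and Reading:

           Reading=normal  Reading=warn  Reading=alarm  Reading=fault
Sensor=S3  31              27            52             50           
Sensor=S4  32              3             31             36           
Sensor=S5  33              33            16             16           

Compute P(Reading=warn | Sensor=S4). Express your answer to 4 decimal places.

0.0294

Total with Sensor=S4: 32 + 3 + 31 + 36 = 102.
P(Reading=warn | Sensor=S4) = 3/102 = 0.0294.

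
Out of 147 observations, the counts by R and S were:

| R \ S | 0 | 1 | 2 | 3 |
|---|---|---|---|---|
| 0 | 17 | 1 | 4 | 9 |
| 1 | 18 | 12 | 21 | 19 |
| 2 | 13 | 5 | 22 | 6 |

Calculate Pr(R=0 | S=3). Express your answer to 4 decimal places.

Total with S=3: 9 + 19 + 6 = 34.
P(R=0 | S=3) = 9/34 = 0.2647.

0.2647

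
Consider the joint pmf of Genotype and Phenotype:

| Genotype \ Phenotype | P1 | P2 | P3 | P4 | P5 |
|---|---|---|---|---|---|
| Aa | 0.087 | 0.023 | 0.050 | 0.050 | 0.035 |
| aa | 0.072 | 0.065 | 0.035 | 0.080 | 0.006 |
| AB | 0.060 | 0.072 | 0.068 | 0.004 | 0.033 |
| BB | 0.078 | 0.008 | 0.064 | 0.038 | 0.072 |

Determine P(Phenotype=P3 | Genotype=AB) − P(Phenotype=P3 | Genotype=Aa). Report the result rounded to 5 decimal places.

P(Genotype=AB) = 0.060 + 0.072 + 0.068 + 0.004 + 0.033 = 0.237; P(Phenotype=P3 | Genotype=AB) = 0.068/0.237 = 0.286920.
P(Genotype=Aa) = 0.087 + 0.023 + 0.050 + 0.050 + 0.035 = 0.245; P(Phenotype=P3 | Genotype=Aa) = 0.050/0.245 = 0.204082.
Difference = 0.08284.

0.08284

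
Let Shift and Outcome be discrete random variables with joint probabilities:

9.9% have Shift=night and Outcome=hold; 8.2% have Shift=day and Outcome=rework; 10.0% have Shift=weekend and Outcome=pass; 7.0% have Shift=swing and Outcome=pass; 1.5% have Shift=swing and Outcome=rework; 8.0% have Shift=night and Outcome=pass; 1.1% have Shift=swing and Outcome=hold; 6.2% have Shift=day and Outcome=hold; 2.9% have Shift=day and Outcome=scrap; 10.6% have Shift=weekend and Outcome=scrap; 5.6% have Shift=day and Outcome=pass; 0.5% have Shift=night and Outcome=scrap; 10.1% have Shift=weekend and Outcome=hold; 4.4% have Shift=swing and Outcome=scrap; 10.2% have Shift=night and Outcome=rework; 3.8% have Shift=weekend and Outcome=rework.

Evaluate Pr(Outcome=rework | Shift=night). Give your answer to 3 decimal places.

0.357

P(Shift=night) = 0.080 + 0.102 + 0.005 + 0.099 = 0.286.
P(Outcome=rework | Shift=night) = 0.102/0.286 = 0.357.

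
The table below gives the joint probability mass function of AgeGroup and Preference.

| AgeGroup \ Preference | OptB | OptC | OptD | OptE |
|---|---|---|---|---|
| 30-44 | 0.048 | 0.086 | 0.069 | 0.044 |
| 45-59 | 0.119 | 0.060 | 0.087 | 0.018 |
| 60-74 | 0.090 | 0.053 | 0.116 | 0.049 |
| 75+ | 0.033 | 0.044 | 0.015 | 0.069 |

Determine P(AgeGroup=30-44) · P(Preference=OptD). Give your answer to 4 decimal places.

0.0709

P(AgeGroup=30-44) = 0.048 + 0.086 + 0.069 + 0.044 = 0.247.
P(Preference=OptD) = 0.069 + 0.087 + 0.116 + 0.015 = 0.287.
Product: 0.247 × 0.287 = 0.0709.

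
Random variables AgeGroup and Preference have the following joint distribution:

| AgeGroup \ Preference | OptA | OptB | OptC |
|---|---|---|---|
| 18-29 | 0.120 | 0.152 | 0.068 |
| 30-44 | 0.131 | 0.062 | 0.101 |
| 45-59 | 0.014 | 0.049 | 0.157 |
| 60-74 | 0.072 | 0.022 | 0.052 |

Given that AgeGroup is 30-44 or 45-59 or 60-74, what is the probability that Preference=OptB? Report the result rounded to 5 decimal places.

P(AgeGroup=30-44) = 0.131 + 0.062 + 0.101 = 0.294.
P(AgeGroup=45-59) = 0.014 + 0.049 + 0.157 = 0.220.
P(AgeGroup=60-74) = 0.072 + 0.022 + 0.052 = 0.146.
P(AgeGroup ∈ {30-44, 45-59, 60-74}) = 0.294 + 0.220 + 0.146 = 0.660; P(Preference=OptB, AgeGroup ∈ {30-44, 45-59, 60-74}) = 0.062 + 0.049 + 0.022 = 0.133.
P(Preference=OptB | AgeGroup ∈ {30-44, 45-59, 60-74}) = 0.133/0.660 = 0.20152.

0.20152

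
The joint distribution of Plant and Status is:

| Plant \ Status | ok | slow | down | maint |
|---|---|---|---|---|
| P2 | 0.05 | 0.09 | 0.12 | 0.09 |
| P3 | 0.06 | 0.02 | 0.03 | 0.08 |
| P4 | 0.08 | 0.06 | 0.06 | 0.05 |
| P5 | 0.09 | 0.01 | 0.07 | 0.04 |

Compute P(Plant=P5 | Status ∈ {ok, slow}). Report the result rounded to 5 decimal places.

P(Status=ok) = 0.05 + 0.06 + 0.08 + 0.09 = 0.28.
P(Status=slow) = 0.09 + 0.02 + 0.06 + 0.01 = 0.18.
P(Status ∈ {ok, slow}) = 0.28 + 0.18 = 0.46; P(Plant=P5, Status ∈ {ok, slow}) = 0.09 + 0.01 = 0.10.
P(Plant=P5 | Status ∈ {ok, slow}) = 0.10/0.46 = 0.21739.

0.21739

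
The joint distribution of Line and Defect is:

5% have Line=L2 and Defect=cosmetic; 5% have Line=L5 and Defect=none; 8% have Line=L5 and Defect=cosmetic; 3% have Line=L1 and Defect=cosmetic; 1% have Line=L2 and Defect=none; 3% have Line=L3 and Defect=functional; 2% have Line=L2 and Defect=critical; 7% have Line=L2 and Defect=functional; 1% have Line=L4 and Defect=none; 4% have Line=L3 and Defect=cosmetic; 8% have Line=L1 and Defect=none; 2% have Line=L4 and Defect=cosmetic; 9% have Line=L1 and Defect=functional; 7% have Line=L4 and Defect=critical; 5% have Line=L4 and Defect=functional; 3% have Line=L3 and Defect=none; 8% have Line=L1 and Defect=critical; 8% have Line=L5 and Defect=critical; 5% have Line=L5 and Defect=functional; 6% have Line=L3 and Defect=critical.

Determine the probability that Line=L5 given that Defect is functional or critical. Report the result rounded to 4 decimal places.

P(Defect=functional) = 0.09 + 0.07 + 0.03 + 0.05 + 0.05 = 0.29.
P(Defect=critical) = 0.08 + 0.02 + 0.06 + 0.07 + 0.08 = 0.31.
P(Defect ∈ {functional, critical}) = 0.29 + 0.31 = 0.60; P(Line=L5, Defect ∈ {functional, critical}) = 0.05 + 0.08 = 0.13.
P(Line=L5 | Defect ∈ {functional, critical}) = 0.13/0.60 = 0.2167.

0.2167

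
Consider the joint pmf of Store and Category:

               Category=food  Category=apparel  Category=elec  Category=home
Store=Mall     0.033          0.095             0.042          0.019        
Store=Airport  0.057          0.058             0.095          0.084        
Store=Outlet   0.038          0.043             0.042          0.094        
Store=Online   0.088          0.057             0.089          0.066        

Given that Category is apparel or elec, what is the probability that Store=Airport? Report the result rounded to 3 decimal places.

P(Category=apparel) = 0.095 + 0.058 + 0.043 + 0.057 = 0.253.
P(Category=elec) = 0.042 + 0.095 + 0.042 + 0.089 = 0.268.
P(Category ∈ {apparel, elec}) = 0.253 + 0.268 = 0.521; P(Store=Airport, Category ∈ {apparel, elec}) = 0.058 + 0.095 = 0.153.
P(Store=Airport | Category ∈ {apparel, elec}) = 0.153/0.521 = 0.294.

0.294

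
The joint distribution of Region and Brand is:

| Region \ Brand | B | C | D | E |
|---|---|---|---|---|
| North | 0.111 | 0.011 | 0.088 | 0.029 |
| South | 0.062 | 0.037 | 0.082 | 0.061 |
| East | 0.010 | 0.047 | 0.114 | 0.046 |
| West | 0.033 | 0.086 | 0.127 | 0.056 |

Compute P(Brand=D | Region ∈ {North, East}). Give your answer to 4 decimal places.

P(Region=North) = 0.111 + 0.011 + 0.088 + 0.029 = 0.239.
P(Region=East) = 0.010 + 0.047 + 0.114 + 0.046 = 0.217.
P(Region ∈ {North, East}) = 0.239 + 0.217 = 0.456; P(Brand=D, Region ∈ {North, East}) = 0.088 + 0.114 = 0.202.
P(Brand=D | Region ∈ {North, East}) = 0.202/0.456 = 0.4430.

0.4430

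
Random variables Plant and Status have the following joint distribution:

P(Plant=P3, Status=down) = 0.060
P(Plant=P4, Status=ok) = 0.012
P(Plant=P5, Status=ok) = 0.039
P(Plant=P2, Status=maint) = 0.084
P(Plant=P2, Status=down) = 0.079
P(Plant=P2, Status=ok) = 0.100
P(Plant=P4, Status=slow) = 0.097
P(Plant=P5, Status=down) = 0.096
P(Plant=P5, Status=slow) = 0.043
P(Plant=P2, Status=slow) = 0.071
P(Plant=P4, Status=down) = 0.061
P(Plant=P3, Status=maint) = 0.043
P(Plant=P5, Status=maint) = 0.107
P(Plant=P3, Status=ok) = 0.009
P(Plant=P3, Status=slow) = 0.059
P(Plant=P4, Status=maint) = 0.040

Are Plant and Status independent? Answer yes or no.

no

P(Plant=P2) = 0.334 and P(Status=ok) = 0.160, so their product is 0.05344, but P(Plant=P2, Status=ok) = 0.100. Since these differ, Plant and Status are not independent.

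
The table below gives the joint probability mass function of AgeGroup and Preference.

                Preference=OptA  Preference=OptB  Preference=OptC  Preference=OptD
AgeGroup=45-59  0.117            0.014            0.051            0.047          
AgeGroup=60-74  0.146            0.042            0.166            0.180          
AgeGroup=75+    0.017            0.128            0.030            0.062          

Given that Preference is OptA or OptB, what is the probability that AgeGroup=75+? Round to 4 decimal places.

P(Preference=OptA) = 0.117 + 0.146 + 0.017 = 0.280.
P(Preference=OptB) = 0.014 + 0.042 + 0.128 = 0.184.
P(Preference ∈ {OptA, OptB}) = 0.280 + 0.184 = 0.464; P(AgeGroup=75+, Preference ∈ {OptA, OptB}) = 0.017 + 0.128 = 0.145.
P(AgeGroup=75+ | Preference ∈ {OptA, OptB}) = 0.145/0.464 = 0.3125.

0.3125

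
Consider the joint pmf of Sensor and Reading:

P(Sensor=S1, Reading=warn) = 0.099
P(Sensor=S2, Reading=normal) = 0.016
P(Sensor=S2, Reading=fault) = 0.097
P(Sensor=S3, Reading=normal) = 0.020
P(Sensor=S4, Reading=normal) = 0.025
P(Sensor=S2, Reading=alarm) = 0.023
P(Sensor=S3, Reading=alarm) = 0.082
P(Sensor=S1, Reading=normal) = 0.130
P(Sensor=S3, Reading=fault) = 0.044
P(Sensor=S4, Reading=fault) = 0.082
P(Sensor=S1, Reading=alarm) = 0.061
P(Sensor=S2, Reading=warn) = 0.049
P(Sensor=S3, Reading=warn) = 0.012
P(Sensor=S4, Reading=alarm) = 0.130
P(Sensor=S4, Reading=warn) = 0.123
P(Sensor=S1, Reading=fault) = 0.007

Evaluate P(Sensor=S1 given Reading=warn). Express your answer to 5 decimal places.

0.34982

P(Reading=warn) = 0.099 + 0.049 + 0.012 + 0.123 = 0.283.
P(Sensor=S1 | Reading=warn) = 0.099/0.283 = 0.34982.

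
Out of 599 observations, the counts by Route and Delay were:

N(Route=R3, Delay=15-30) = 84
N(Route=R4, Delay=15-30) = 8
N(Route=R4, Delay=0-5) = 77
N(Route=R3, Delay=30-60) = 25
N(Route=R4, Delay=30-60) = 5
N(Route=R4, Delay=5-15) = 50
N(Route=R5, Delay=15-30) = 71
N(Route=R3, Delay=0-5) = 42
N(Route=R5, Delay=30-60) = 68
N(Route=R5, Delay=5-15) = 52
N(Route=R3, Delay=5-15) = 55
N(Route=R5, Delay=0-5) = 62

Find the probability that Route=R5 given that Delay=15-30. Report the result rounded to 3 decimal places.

Total with Delay=15-30: 84 + 8 + 71 = 163.
P(Route=R5 | Delay=15-30) = 71/163 = 0.436.

0.436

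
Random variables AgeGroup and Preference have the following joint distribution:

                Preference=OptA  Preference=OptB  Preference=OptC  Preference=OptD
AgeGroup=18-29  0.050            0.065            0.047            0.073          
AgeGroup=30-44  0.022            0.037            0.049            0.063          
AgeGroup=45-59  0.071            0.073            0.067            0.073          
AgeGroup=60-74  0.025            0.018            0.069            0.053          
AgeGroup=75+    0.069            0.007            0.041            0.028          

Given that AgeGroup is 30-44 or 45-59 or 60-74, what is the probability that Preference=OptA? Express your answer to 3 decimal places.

P(AgeGroup=30-44) = 0.022 + 0.037 + 0.049 + 0.063 = 0.171.
P(AgeGroup=45-59) = 0.071 + 0.073 + 0.067 + 0.073 = 0.284.
P(AgeGroup=60-74) = 0.025 + 0.018 + 0.069 + 0.053 = 0.165.
P(AgeGroup ∈ {30-44, 45-59, 60-74}) = 0.171 + 0.284 + 0.165 = 0.620; P(Preference=OptA, AgeGroup ∈ {30-44, 45-59, 60-74}) = 0.022 + 0.071 + 0.025 = 0.118.
P(Preference=OptA | AgeGroup ∈ {30-44, 45-59, 60-74}) = 0.118/0.620 = 0.190.

0.190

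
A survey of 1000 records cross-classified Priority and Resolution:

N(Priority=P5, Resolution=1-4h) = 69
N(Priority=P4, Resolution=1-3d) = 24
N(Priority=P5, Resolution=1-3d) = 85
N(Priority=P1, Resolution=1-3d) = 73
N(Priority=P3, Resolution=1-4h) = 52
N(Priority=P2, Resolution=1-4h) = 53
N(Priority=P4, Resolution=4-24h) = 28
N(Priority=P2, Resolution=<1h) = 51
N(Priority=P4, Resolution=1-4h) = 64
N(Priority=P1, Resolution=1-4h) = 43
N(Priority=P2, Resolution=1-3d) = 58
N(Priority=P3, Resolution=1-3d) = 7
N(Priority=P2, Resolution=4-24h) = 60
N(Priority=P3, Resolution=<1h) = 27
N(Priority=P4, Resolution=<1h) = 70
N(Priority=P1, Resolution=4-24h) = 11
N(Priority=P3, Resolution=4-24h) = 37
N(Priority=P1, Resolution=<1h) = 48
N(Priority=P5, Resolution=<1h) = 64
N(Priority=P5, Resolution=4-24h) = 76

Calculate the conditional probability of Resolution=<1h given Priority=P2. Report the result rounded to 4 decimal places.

0.2297

Total with Priority=P2: 51 + 53 + 60 + 58 = 222.
P(Resolution=<1h | Priority=P2) = 51/222 = 0.2297.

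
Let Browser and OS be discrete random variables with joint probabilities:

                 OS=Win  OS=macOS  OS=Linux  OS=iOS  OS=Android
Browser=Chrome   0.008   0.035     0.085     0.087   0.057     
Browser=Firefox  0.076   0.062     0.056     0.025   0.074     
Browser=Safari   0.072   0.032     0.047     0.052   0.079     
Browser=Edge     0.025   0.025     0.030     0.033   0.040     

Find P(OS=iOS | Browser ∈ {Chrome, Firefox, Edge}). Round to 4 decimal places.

0.2019

P(Browser=Chrome) = 0.008 + 0.035 + 0.085 + 0.087 + 0.057 = 0.272.
P(Browser=Firefox) = 0.076 + 0.062 + 0.056 + 0.025 + 0.074 = 0.293.
P(Browser=Edge) = 0.025 + 0.025 + 0.030 + 0.033 + 0.040 = 0.153.
P(Browser ∈ {Chrome, Firefox, Edge}) = 0.272 + 0.293 + 0.153 = 0.718; P(OS=iOS, Browser ∈ {Chrome, Firefox, Edge}) = 0.087 + 0.025 + 0.033 = 0.145.
P(OS=iOS | Browser ∈ {Chrome, Firefox, Edge}) = 0.145/0.718 = 0.2019.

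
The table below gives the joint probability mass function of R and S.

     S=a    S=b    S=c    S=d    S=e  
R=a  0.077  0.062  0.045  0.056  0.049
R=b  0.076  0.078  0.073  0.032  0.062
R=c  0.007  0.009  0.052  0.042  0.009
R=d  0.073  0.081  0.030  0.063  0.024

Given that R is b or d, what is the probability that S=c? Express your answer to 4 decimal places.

0.1740

P(R=b) = 0.076 + 0.078 + 0.073 + 0.032 + 0.062 = 0.321.
P(R=d) = 0.073 + 0.081 + 0.030 + 0.063 + 0.024 = 0.271.
P(R ∈ {b, d}) = 0.321 + 0.271 = 0.592; P(S=c, R ∈ {b, d}) = 0.073 + 0.030 = 0.103.
P(S=c | R ∈ {b, d}) = 0.103/0.592 = 0.1740.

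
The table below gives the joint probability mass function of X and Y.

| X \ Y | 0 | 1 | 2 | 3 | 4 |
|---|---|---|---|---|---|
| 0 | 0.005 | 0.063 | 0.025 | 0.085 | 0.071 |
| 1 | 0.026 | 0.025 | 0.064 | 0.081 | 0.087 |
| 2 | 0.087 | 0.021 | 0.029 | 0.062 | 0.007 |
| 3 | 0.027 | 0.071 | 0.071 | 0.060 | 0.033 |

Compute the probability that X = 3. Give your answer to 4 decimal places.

P(X=3) = 0.027 + 0.071 + 0.071 + 0.060 + 0.033 = 0.262.

0.2620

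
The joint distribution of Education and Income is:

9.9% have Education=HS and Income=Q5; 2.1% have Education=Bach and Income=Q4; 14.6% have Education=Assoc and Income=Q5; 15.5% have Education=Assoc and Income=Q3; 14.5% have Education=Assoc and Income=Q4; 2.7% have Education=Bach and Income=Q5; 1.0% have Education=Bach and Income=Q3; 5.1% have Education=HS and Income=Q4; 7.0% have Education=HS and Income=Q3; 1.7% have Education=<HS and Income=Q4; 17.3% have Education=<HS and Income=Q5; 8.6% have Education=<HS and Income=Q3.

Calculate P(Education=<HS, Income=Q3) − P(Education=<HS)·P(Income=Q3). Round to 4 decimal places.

-0.0026

P(Education=<HS) = 0.086 + 0.017 + 0.173 = 0.276.
P(Income=Q3) = 0.086 + 0.070 + 0.155 + 0.010 = 0.321.
P(Education=<HS, Income=Q3) − P(Education=<HS)P(Income=Q3) = 0.086 − 0.276×0.321 = -0.0026.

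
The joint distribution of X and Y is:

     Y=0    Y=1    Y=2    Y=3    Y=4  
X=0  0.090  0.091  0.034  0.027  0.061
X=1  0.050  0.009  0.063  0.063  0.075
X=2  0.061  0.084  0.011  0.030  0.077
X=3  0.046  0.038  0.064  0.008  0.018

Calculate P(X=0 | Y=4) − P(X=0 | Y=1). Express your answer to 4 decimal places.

-0.1458

P(Y=4) = 0.061 + 0.075 + 0.077 + 0.018 = 0.231; P(X=0 | Y=4) = 0.061/0.231 = 0.26407.
P(Y=1) = 0.091 + 0.009 + 0.084 + 0.038 = 0.222; P(X=0 | Y=1) = 0.091/0.222 = 0.40991.
Difference = -0.1458.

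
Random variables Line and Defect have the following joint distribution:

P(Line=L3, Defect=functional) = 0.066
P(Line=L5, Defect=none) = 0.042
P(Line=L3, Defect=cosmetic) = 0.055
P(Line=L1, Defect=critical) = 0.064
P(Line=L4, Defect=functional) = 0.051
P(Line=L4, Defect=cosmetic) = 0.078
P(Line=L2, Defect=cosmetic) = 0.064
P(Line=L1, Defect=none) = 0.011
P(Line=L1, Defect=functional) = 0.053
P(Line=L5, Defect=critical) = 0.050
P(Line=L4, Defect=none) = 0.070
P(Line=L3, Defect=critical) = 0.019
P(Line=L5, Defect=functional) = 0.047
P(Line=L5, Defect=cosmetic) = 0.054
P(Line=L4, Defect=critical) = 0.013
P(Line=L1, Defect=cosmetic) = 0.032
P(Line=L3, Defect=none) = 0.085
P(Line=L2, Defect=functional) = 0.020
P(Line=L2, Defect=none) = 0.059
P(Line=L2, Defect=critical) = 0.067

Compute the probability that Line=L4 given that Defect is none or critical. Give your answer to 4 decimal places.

0.1729

P(Defect=none) = 0.011 + 0.059 + 0.085 + 0.070 + 0.042 = 0.267.
P(Defect=critical) = 0.064 + 0.067 + 0.019 + 0.013 + 0.050 = 0.213.
P(Defect ∈ {none, critical}) = 0.267 + 0.213 = 0.480; P(Line=L4, Defect ∈ {none, critical}) = 0.070 + 0.013 = 0.083.
P(Line=L4 | Defect ∈ {none, critical}) = 0.083/0.480 = 0.1729.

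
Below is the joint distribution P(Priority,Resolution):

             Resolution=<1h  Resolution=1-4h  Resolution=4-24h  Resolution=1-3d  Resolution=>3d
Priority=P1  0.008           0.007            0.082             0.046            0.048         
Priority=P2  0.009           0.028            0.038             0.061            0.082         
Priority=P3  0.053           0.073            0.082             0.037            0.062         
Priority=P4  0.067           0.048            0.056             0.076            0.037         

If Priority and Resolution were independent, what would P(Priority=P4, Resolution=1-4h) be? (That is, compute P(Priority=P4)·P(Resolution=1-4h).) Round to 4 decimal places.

P(Priority=P4) = 0.067 + 0.048 + 0.056 + 0.076 + 0.037 = 0.284.
P(Resolution=1-4h) = 0.007 + 0.028 + 0.073 + 0.048 = 0.156.
Product: 0.284 × 0.156 = 0.0443.

0.0443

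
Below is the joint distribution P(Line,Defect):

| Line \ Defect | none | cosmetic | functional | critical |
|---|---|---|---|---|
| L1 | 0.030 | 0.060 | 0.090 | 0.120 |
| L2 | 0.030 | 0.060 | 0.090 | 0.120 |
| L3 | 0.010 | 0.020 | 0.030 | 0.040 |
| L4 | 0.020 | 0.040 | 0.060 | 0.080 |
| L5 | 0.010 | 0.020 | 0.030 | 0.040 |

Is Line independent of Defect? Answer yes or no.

Every cell satisfies P(Line,Defect) = P(Line)·P(Defect). For instance P(Line=L1) = 0.300, P(Defect=functional) = 0.300, and 0.300×0.300 = 0.090 matches the joint entry. So Line and Defect are independent.

yes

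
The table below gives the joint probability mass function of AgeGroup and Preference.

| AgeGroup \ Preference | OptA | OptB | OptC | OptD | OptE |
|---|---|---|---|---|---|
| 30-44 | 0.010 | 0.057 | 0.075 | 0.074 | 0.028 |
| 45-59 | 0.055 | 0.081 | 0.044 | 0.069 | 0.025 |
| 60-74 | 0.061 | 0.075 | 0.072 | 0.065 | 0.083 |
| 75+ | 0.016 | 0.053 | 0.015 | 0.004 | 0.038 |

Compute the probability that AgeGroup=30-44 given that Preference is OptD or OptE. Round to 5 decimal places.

P(Preference=OptD) = 0.074 + 0.069 + 0.065 + 0.004 = 0.212.
P(Preference=OptE) = 0.028 + 0.025 + 0.083 + 0.038 = 0.174.
P(Preference ∈ {OptD, OptE}) = 0.212 + 0.174 = 0.386; P(AgeGroup=30-44, Preference ∈ {OptD, OptE}) = 0.074 + 0.028 = 0.102.
P(AgeGroup=30-44 | Preference ∈ {OptD, OptE}) = 0.102/0.386 = 0.26425.

0.26425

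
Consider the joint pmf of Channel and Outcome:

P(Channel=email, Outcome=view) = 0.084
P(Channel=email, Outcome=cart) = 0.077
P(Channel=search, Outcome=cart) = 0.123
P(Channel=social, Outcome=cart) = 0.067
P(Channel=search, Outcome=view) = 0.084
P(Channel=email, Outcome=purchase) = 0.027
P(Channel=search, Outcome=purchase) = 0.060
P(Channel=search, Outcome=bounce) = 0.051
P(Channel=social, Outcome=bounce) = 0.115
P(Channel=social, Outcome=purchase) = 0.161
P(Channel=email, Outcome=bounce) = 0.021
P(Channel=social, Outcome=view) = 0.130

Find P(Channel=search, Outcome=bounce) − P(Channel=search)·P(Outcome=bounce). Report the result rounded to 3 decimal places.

-0.008

P(Channel=search) = 0.051 + 0.084 + 0.123 + 0.060 = 0.318.
P(Outcome=bounce) = 0.021 + 0.051 + 0.115 = 0.187.
P(Channel=search, Outcome=bounce) − P(Channel=search)P(Outcome=bounce) = 0.051 − 0.318×0.187 = -0.008.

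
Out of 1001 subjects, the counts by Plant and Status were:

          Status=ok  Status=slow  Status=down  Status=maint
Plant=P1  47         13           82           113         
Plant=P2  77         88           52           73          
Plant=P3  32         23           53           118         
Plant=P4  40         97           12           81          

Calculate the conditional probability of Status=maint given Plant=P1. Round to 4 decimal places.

Total with Plant=P1: 47 + 13 + 82 + 113 = 255.
P(Status=maint | Plant=P1) = 113/255 = 0.4431.

0.4431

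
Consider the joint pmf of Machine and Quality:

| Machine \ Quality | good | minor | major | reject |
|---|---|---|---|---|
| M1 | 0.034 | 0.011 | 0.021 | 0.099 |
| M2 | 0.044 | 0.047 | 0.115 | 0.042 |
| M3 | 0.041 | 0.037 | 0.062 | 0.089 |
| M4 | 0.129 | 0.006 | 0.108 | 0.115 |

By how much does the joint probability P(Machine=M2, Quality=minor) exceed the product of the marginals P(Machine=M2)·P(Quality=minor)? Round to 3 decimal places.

0.022

P(Machine=M2) = 0.044 + 0.047 + 0.115 + 0.042 = 0.248.
P(Quality=minor) = 0.011 + 0.047 + 0.037 + 0.006 = 0.101.
P(Machine=M2, Quality=minor) − P(Machine=M2)P(Quality=minor) = 0.047 − 0.248×0.101 = 0.022.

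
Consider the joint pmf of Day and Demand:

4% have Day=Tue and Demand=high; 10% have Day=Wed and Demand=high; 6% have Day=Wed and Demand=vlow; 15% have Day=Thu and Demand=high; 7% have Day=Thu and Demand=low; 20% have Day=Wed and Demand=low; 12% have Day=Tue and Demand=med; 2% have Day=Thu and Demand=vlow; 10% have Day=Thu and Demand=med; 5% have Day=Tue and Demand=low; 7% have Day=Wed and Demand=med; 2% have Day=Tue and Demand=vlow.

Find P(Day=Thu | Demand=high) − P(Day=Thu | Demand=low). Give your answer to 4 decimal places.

P(Demand=high) = 0.04 + 0.10 + 0.15 = 0.29; P(Day=Thu | Demand=high) = 0.15/0.29 = 0.51724.
P(Demand=low) = 0.05 + 0.20 + 0.07 = 0.32; P(Day=Thu | Demand=low) = 0.07/0.32 = 0.21875.
Difference = 0.2985.

0.2985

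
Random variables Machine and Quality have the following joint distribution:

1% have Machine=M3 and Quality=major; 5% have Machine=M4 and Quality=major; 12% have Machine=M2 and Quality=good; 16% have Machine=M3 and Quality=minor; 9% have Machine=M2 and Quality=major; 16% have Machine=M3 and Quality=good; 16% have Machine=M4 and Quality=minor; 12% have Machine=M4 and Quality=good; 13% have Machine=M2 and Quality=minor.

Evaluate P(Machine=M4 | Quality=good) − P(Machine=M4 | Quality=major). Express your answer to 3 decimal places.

-0.033

P(Quality=good) = 0.12 + 0.16 + 0.12 = 0.40; P(Machine=M4 | Quality=good) = 0.12/0.40 = 0.3000.
P(Quality=major) = 0.09 + 0.01 + 0.05 = 0.15; P(Machine=M4 | Quality=major) = 0.05/0.15 = 0.3333.
Difference = -0.033.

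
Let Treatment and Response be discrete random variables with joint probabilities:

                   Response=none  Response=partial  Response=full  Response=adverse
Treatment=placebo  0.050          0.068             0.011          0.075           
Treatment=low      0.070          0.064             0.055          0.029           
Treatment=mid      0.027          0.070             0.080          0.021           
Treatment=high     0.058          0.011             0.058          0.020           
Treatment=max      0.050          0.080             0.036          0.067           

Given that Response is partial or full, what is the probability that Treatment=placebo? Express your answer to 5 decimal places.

0.14822

P(Response=partial) = 0.068 + 0.064 + 0.070 + 0.011 + 0.080 = 0.293.
P(Response=full) = 0.011 + 0.055 + 0.080 + 0.058 + 0.036 = 0.240.
P(Response ∈ {partial, full}) = 0.293 + 0.240 = 0.533; P(Treatment=placebo, Response ∈ {partial, full}) = 0.068 + 0.011 = 0.079.
P(Treatment=placebo | Response ∈ {partial, full}) = 0.079/0.533 = 0.14822.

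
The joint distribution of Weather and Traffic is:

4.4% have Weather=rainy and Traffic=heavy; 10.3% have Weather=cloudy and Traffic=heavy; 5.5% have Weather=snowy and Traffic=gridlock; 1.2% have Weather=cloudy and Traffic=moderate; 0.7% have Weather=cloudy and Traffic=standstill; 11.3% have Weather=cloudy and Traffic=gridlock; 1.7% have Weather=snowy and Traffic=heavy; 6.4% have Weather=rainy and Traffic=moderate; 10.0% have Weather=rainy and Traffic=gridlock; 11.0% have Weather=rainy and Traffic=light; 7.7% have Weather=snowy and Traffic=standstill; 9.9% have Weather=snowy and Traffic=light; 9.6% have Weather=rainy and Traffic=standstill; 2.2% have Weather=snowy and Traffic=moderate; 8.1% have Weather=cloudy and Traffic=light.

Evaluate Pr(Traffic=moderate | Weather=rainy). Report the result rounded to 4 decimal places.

P(Weather=rainy) = 0.110 + 0.064 + 0.044 + 0.100 + 0.096 = 0.414.
P(Traffic=moderate | Weather=rainy) = 0.064/0.414 = 0.1546.

0.1546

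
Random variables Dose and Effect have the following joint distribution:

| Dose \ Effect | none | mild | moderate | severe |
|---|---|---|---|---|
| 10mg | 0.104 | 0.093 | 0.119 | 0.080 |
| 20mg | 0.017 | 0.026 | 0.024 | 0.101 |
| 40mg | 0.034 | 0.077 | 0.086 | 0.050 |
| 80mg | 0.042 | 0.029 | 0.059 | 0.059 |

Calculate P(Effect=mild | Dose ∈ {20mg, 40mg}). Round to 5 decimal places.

0.24819

P(Dose=20mg) = 0.017 + 0.026 + 0.024 + 0.101 = 0.168.
P(Dose=40mg) = 0.034 + 0.077 + 0.086 + 0.050 = 0.247.
P(Dose ∈ {20mg, 40mg}) = 0.168 + 0.247 = 0.415; P(Effect=mild, Dose ∈ {20mg, 40mg}) = 0.026 + 0.077 = 0.103.
P(Effect=mild | Dose ∈ {20mg, 40mg}) = 0.103/0.415 = 0.24819.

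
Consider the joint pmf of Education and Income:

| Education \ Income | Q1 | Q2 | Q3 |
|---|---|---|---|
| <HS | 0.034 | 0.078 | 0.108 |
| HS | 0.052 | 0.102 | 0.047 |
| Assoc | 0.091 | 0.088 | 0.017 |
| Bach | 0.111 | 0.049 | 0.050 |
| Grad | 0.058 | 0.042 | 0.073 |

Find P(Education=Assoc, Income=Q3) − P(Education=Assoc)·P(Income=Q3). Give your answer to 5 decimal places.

-0.04082

P(Education=Assoc) = 0.091 + 0.088 + 0.017 = 0.196.
P(Income=Q3) = 0.108 + 0.047 + 0.017 + 0.050 + 0.073 = 0.295.
P(Education=Assoc, Income=Q3) − P(Education=Assoc)P(Income=Q3) = 0.017 − 0.196×0.295 = -0.04082.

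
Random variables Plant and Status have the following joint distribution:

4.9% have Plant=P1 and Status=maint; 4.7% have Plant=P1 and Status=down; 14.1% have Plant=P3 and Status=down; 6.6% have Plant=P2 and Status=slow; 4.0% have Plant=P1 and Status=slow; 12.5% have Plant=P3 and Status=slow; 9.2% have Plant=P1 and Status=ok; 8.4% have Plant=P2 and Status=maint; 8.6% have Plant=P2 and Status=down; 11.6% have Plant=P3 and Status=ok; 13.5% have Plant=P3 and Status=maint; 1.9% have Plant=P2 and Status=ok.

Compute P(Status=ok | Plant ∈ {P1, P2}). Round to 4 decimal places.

P(Plant=P1) = 0.092 + 0.040 + 0.047 + 0.049 = 0.228.
P(Plant=P2) = 0.019 + 0.066 + 0.086 + 0.084 = 0.255.
P(Plant ∈ {P1, P2}) = 0.228 + 0.255 = 0.483; P(Status=ok, Plant ∈ {P1, P2}) = 0.092 + 0.019 = 0.111.
P(Status=ok | Plant ∈ {P1, P2}) = 0.111/0.483 = 0.2298.

0.2298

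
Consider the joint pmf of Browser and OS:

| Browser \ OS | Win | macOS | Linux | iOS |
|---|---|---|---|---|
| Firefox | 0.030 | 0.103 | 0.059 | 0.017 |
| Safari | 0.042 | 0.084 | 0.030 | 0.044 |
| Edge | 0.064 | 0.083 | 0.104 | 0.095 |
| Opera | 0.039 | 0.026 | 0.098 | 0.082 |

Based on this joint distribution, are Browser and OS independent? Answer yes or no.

no

P(Browser=Opera) = 0.245 and P(OS=macOS) = 0.296, so their product is 0.07252, but P(Browser=Opera, OS=macOS) = 0.026. Since these differ, Browser and OS are not independent.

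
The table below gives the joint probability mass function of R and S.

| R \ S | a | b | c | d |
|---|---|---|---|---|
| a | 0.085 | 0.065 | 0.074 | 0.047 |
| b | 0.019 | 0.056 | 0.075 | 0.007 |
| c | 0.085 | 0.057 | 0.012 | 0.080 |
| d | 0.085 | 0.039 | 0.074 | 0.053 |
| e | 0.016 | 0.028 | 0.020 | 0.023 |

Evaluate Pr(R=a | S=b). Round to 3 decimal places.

0.265

P(S=b) = 0.065 + 0.056 + 0.057 + 0.039 + 0.028 = 0.245.
P(R=a | S=b) = 0.065/0.245 = 0.265.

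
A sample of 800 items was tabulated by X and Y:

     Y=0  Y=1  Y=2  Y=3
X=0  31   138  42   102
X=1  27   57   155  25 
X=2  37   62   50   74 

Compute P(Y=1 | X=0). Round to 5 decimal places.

Total with X=0: 31 + 138 + 42 + 102 = 313.
P(Y=1 | X=0) = 138/313 = 0.44089.

0.44089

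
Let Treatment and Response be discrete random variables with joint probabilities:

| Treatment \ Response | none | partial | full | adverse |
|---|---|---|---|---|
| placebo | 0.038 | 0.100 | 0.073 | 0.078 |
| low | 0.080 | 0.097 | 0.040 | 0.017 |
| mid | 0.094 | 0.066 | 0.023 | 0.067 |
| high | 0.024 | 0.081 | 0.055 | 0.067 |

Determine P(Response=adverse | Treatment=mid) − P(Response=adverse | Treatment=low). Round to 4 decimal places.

P(Treatment=mid) = 0.094 + 0.066 + 0.023 + 0.067 = 0.250; P(Response=adverse | Treatment=mid) = 0.067/0.250 = 0.26800.
P(Treatment=low) = 0.080 + 0.097 + 0.040 + 0.017 = 0.234; P(Response=adverse | Treatment=low) = 0.017/0.234 = 0.07265.
Difference = 0.1954.

0.1954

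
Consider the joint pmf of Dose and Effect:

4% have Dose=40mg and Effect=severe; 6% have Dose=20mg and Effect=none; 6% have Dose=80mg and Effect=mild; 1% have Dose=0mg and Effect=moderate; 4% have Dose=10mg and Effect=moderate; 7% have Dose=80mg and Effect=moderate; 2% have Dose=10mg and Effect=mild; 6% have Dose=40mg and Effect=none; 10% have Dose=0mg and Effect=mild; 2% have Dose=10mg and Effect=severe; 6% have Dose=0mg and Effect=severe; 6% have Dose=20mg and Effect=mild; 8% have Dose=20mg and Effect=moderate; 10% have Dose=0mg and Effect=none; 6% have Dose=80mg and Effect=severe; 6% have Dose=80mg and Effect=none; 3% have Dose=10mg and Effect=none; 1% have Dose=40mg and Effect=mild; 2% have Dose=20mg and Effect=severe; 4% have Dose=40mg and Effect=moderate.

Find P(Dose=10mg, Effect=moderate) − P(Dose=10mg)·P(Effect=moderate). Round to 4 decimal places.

P(Dose=10mg) = 0.03 + 0.02 + 0.04 + 0.02 = 0.11.
P(Effect=moderate) = 0.01 + 0.04 + 0.08 + 0.04 + 0.07 = 0.24.
P(Dose=10mg, Effect=moderate) − P(Dose=10mg)P(Effect=moderate) = 0.04 − 0.11×0.24 = 0.0136.

0.0136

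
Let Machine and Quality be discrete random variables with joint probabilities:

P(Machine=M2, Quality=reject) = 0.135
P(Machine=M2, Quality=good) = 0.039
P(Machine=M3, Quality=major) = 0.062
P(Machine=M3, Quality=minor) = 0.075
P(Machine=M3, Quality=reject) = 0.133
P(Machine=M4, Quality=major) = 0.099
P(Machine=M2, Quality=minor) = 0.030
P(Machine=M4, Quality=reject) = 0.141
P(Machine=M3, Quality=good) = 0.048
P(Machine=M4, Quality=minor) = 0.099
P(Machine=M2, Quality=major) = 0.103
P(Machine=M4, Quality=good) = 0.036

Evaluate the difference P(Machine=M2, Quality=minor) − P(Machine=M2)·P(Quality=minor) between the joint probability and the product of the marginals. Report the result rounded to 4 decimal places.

P(Machine=M2) = 0.039 + 0.030 + 0.103 + 0.135 = 0.307.
P(Quality=minor) = 0.030 + 0.075 + 0.099 = 0.204.
P(Machine=M2, Quality=minor) − P(Machine=M2)P(Quality=minor) = 0.030 − 0.307×0.204 = -0.0326.

-0.0326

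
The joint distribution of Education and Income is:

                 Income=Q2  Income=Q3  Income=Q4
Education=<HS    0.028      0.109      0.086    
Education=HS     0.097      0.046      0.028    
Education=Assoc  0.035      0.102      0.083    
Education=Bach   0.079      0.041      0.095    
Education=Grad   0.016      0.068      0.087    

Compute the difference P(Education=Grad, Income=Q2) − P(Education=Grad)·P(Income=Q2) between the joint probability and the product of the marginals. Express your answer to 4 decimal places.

P(Education=Grad) = 0.016 + 0.068 + 0.087 = 0.171.
P(Income=Q2) = 0.028 + 0.097 + 0.035 + 0.079 + 0.016 = 0.255.
P(Education=Grad, Income=Q2) − P(Education=Grad)P(Income=Q2) = 0.016 − 0.171×0.255 = -0.0276.

-0.0276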